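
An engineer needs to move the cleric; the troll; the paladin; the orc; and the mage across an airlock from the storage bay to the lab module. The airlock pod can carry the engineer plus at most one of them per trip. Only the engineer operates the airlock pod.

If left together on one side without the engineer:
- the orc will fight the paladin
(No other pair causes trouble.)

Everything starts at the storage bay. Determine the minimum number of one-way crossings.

9

Counting alone: the engineer can take at most 1 across per trip to the lab module, so moving all 5 needs at least 5 loaded trips out, with a return between consecutive ones — at least 9 crossings.
The plan below uses exactly 9 crossings, so it is optimal:
1. Engineer goes to the lab module with the paladin.  [the storage bay: the cleric, the mage, the orc, the troll | the lab module: the paladin]
2. Engineer goes back to the storage bay alone.  [the storage bay: the cleric, the mage, the orc, the troll | the lab module: the paladin]
3. Engineer goes to the lab module with the cleric.  [the storage bay: the mage, the orc, the troll | the lab module: the cleric, the paladin]
4. Engineer goes back to the storage bay alone.  [the storage bay: the mage, the orc, the troll | the lab module: the cleric, the paladin]
5. Engineer goes to the lab module with the troll.  [the storage bay: the mage, the orc | the lab module: the cleric, the paladin, the troll]
6. Engineer goes back to the storage bay alone.  [the storage bay: the mage, the orc | the lab module: the cleric, the paladin, the troll]
7. Engineer goes to the lab module with the mage.  [the storage bay: the orc | the lab module: the cleric, the mage, the paladin, the troll]
8. Engineer goes back to the storage bay alone.  [the storage bay: the orc | the lab module: the cleric, the mage, the paladin, the troll]
9. Engineer goes to the lab module with the orc.  [the storage bay: — | the lab module: the cleric, the mage, the orc, the paladin, the troll]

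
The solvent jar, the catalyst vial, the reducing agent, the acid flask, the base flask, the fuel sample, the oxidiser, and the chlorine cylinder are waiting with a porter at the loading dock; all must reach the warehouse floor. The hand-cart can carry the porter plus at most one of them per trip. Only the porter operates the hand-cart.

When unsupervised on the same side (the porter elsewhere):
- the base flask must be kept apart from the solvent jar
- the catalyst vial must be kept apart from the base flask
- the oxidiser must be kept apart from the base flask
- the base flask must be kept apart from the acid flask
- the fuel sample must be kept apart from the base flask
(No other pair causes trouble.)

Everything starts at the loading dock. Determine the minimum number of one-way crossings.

Following every safe sequence of crossings from the start, the most of the 8 that can be at the warehouse floor as the hand-cart arrives there on crossings 1, 3, 5, 7 is 1, 2, 3, 4 respectively; the best ever achieved is 4 of 8.
From crossing 9 on, no configuration arises that was not already reachable earlier: only 52 distinct safe configurations (who is on which side, and where the hand-cart is) can ever be reached, none of them has everyone across, and every continuation just revisits them. So no valid plan exists.

impossible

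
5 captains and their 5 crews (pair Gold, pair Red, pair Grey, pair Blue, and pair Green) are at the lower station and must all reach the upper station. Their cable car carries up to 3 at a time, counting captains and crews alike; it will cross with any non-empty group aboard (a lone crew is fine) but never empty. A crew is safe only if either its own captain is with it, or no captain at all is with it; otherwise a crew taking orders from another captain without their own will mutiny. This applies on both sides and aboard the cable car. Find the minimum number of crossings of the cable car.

Counting alone: each trip to the upper station takes at most 3 across and each return brings at least 1 back, so after t trips out (and t−1 returns) at most 3t − (t−1) of the 10 are across; that first reaches 10 at t = 5, so at least 9 crossings are needed.
The safety rule pushes this higher. Following every safe sequence of crossings, the most of the 10 that can be at the upper station as the cable car arrives there on crossing 9 is 9 — never all 10.
So no plan with fewer than 11 crossings exists, and this one achieves 11:
1. captain Gold and crew Gold cross → the upper station.
2. captain Gold crosses ← the lower station.
3. crew Blue, crew Grey, and crew Red cross → the upper station.
4. crew Gold crosses ← the lower station.
5. captain Blue, captain Grey, and captain Red cross → the upper station.
6. captain Red and crew Red cross ← the lower station.
7. captain Gold, captain Green, and captain Red cross → the upper station.
8. crew Grey crosses ← the lower station.
9. crew Gold and crew Red cross → the upper station.
10. crew Gold crosses ← the lower station.
11. crew Gold, crew Green, and crew Grey cross → the upper station.

11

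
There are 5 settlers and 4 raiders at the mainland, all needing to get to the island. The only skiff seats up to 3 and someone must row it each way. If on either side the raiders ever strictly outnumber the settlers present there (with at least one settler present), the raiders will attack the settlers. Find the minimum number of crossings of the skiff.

Counting alone: each trip to the island takes at most 3 across and each return brings at least 1 back, so after t trips out (and t−1 returns) at most 3t − (t−1) of the 9 are across; that first reaches 9 at t = 4, so at least 7 crossings are needed.
The plan below uses exactly 7 crossings, so it is optimal:
1. 3 raiders → the island.  (the mainland: 5S 1R; the island: 0S 3R)
2. 1 raider ← the mainland.  (the mainland: 5S 2R; the island: 0S 2R)
3. 3 settlers → the island.  (the mainland: 2S 2R; the island: 3S 2R)
4. 1 settler ← the mainland.  (the mainland: 3S 2R; the island: 2S 2R)
5. 2 settlers and 1 raider → the island.  (the mainland: 1S 1R; the island: 4S 3R)
6. 1 settler ← the mainland.  (the mainland: 2S 1R; the island: 3S 3R)
7. 2 settlers and 1 raider → the island.  (the mainland: 0S 0R; the island: 5S 4R)

7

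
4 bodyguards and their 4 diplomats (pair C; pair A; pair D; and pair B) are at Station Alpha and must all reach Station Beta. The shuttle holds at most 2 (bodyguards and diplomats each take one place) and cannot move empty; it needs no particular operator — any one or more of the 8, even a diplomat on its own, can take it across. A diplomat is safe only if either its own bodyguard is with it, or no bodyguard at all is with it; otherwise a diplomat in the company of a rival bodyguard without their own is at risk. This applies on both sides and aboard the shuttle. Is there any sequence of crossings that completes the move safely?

Following every safe sequence of crossings from the start, the most of the 8 that can be at Station Beta as the shuttle arrives there on crossings 1, 3, 5 is 2, 3, 4 respectively; the best ever achieved is 4 of 8.
From crossing 7 on, no configuration arises that was not already reachable earlier: only 44 distinct safe configurations (who is on which side, and where the shuttle is) can ever be reached, none of them has everyone across, and every continuation just revisits them. So no valid plan exists.

No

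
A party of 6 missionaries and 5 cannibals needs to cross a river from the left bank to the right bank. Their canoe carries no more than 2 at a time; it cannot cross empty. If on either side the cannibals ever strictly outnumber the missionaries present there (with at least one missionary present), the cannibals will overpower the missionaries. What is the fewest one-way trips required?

19

Counting alone: each trip to the right bank takes at most 2 across and each return brings at least 1 back, so after t trips out (and t−1 returns) at most 2t − (t−1) of the 11 are across; that first reaches 11 at t = 10, so at least 19 crossings are needed.
The plan below uses exactly 19 crossings, so it is optimal:
1. 2 cannibals → the right bank.  (the left bank: 6M 3C; the right bank: 0M 2C)
2. 1 cannibal ← the left bank.  (the left bank: 6M 4C; the right bank: 0M 1C)
3. 2 cannibals → the right bank.  (the left bank: 6M 2C; the right bank: 0M 3C)
4. 1 cannibal ← the left bank.  (the left bank: 6M 3C; the right bank: 0M 2C)
5. 2 missionaries → the right bank.  (the left bank: 4M 3C; the right bank: 2M 2C)
6. 1 cannibal ← the left bank.  (the left bank: 4M 4C; the right bank: 2M 1C)
7. 1 missionary and 1 cannibal → the right bank.  (the left bank: 3M 3C; the right bank: 3M 2C)
8. 1 missionary ← the left bank.  (the left bank: 4M 3C; the right bank: 2M 2C)
9. 1 missionary and 1 cannibal → the right bank.  (the left bank: 3M 2C; the right bank: 3M 3C)
10. 1 cannibal ← the left bank.  (the left bank: 3M 3C; the right bank: 3M 2C)
11. 1 missionary and 1 cannibal → the right bank.  (the left bank: 2M 2C; the right bank: 4M 3C)
12. 1 missionary ← the left bank.  (the left bank: 3M 2C; the right bank: 3M 3C)
13. 1 missionary and 1 cannibal → the right bank.  (the left bank: 2M 1C; the right bank: 4M 4C)
14. 1 cannibal ← the left bank.  (the left bank: 2M 2C; the right bank: 4M 3C)
15. 1 missionary and 1 cannibal → the right bank.  (the left bank: 1M 1C; the right bank: 5M 4C)
16. 1 missionary ← the left bank.  (the left bank: 2M 1C; the right bank: 4M 4C)
17. 1 missionary and 1 cannibal → the right bank.  (the left bank: 1M 0C; the right bank: 5M 5C)
18. 1 cannibal ← the left bank.  (the left bank: 1M 1C; the right bank: 5M 4C)
19. 1 missionary and 1 cannibal → the right bank.  (the left bank: 0M 0C; the right bank: 6M 5C)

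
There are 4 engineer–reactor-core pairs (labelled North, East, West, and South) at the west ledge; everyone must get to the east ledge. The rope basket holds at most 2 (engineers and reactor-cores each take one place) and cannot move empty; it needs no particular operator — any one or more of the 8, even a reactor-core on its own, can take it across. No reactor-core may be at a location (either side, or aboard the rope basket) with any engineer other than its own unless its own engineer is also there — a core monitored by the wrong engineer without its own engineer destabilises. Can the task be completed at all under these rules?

No

Following every safe sequence of crossings from the start, the most of the 8 that can be at the east ledge as the rope basket arrives there on crossings 1, 3, 5 is 2, 3, 4 respectively; the best ever achieved is 4 of 8.
From crossing 7 on, no configuration arises that was not already reachable earlier: only 44 distinct safe configurations (who is on which side, and where the rope basket is) can ever be reached, none of them has everyone across, and every continuation just revisits them. So no valid plan exists.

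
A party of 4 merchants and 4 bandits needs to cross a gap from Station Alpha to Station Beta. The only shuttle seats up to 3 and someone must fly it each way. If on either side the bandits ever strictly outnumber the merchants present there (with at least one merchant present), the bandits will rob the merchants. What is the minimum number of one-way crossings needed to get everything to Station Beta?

9

Counting alone: each trip to Station Beta takes at most 3 across and each return brings at least 1 back, so after t trips out (and t−1 returns) at most 3t − (t−1) of the 8 are across; that first reaches 8 at t = 4, so at least 7 crossings are needed.
The safety rule pushes this higher. Following every safe sequence of crossings, the most of the 8 that can be at Station Beta as the shuttle arrives there on crossing 7 is 7 — never all 8.
So no plan with fewer than 9 crossings exists, and this one achieves 9:
1. 2 bandits → Station Beta.  (Station Alpha: 4M 2B; Station Beta: 0M 2B)
2. 1 bandit ← Station Alpha.  (Station Alpha: 4M 3B; Station Beta: 0M 1B)
3. 3 bandits → Station Beta.  (Station Alpha: 4M 0B; Station Beta: 0M 4B)
4. 1 bandit ← Station Alpha.  (Station Alpha: 4M 1B; Station Beta: 0M 3B)
5. 3 merchants → Station Beta.  (Station Alpha: 1M 1B; Station Beta: 3M 3B)
6. 1 merchant and 1 bandit ← Station Alpha.  (Station Alpha: 2M 2B; Station Beta: 2M 2B)
7. 2 merchants → Station Beta.  (Station Alpha: 0M 2B; Station Beta: 4M 2B)
8. 1 bandit ← Station Alpha.  (Station Alpha: 0M 3B; Station Beta: 4M 1B)
9. 3 bandits → Station Beta.  (Station Alpha: 0M 0B; Station Beta: 4M 4B)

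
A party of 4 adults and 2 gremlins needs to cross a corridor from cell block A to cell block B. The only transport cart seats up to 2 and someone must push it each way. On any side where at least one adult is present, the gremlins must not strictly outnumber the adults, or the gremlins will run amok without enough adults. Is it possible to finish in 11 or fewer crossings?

Yes — this plan uses 9 crossings (≤ 11):
1. 2 gremlins → cell block B.  (cell block A: 4A 0G; cell block B: 0A 2G)
2. 1 gremlin ← cell block A.  (cell block A: 4A 1G; cell block B: 0A 1G)
3. 2 adults → cell block B.  (cell block A: 2A 1G; cell block B: 2A 1G)
4. 1 gremlin ← cell block A.  (cell block A: 2A 2G; cell block B: 2A 0G)
5. 2 gremlins → cell block B.  (cell block A: 2A 0G; cell block B: 2A 2G)
6. 1 gremlin ← cell block A.  (cell block A: 2A 1G; cell block B: 2A 1G)
7. 1 adult and 1 gremlin → cell block B.  (cell block A: 1A 0G; cell block B: 3A 2G)
8. 1 gremlin ← cell block A.  (cell block A: 1A 1G; cell block B: 3A 1G)
9. 1 adult and 1 gremlin → cell block B.  (cell block A: 0A 0G; cell block B: 4A 2G)

Yes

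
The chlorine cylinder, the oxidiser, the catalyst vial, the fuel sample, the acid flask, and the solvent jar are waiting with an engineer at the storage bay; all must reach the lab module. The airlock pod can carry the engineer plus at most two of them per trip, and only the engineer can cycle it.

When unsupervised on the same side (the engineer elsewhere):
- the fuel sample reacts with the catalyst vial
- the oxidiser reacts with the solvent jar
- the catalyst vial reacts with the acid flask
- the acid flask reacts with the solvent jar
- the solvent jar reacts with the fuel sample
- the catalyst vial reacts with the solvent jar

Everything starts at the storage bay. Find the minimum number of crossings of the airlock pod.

Counting alone: the engineer can take at most 2 across per trip to the lab module, so moving all 6 needs at least 3 loaded trips out, with a return between consecutive ones — at least 5 crossings.
The safety rule pushes this higher. Following every safe sequence of crossings, the most of the 6 that can be at the lab module as the airlock pod arrives there on crossings 5, 7 is 4, 5 respectively — never all 6.
So no plan with fewer than 9 crossings exists, and this one achieves 9:
1. Engineer goes to the lab module with the catalyst vial and the solvent jar.  [the storage bay: the acid flask, the chlorine cylinder, the fuel sample, the oxidiser | the lab module: the catalyst vial, the solvent jar]
2. Engineer goes back to the storage bay with the catalyst vial.  [the storage bay: the acid flask, the catalyst vial, the chlorine cylinder, the fuel sample, the oxidiser | the lab module: the solvent jar]
3. Engineer goes to the lab module with the catalyst vial and the chlorine cylinder.  [the storage bay: the acid flask, the fuel sample, the oxidiser | the lab module: the catalyst vial, the chlorine cylinder, the solvent jar]
4. Engineer goes back to the storage bay with the catalyst vial.  [the storage bay: the acid flask, the catalyst vial, the fuel sample, the oxidiser | the lab module: the chlorine cylinder, the solvent jar]
5. Engineer goes to the lab module with the catalyst vial and the oxidiser.  [the storage bay: the acid flask, the fuel sample | the lab module: the catalyst vial, the chlorine cylinder, the oxidiser, the solvent jar]
6. Engineer goes back to the storage bay with the solvent jar.  [the storage bay: the acid flask, the fuel sample, the solvent jar | the lab module: the catalyst vial, the chlorine cylinder, the oxidiser]
7. Engineer goes to the lab module with the acid flask and the fuel sample.  [the storage bay: the solvent jar | the lab module: the acid flask, the catalyst vial, the chlorine cylinder, the fuel sample, the oxidiser]
8. Engineer goes back to the storage bay with the catalyst vial.  [the storage bay: the catalyst vial, the solvent jar | the lab module: the acid flask, the chlorine cylinder, the fuel sample, the oxidiser]
9. Engineer goes to the lab module with the catalyst vial and the solvent jar.  [the storage bay: — | the lab module: the acid flask, the catalyst vial, the chlorine cylinder, the fuel sample, the oxidiser, the solvent jar]

9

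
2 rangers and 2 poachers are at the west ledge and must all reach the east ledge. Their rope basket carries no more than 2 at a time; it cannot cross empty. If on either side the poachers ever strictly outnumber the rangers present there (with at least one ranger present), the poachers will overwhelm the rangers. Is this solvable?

Yes

1. 2 poachers → the east ledge.  (the west ledge: 2R 0P; the east ledge: 0R 2P)
2. 1 poacher ← the west ledge.  (the west ledge: 2R 1P; the east ledge: 0R 1P)
3. 2 rangers → the east ledge.  (the west ledge: 0R 1P; the east ledge: 2R 1P)
4. 1 poacher ← the west ledge.  (the west ledge: 0R 2P; the east ledge: 2R 0P)
5. 2 poachers → the east ledge.  (the west ledge: 0R 0P; the east ledge: 2R 2P)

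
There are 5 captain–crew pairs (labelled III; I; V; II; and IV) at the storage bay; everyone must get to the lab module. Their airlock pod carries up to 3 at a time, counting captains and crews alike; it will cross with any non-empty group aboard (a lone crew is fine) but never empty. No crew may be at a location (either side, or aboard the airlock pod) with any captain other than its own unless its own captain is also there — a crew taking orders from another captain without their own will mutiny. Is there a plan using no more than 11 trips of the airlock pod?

Yes — this plan uses 11 crossings (≤ 11):
1. captain III and crew III cross → the lab module.
2. captain III crosses ← the storage bay.
3. crew I, crew II, and crew V cross → the lab module.
4. crew III crosses ← the storage bay.
5. captain I, captain II, and captain V cross → the lab module.
6. captain I and crew I cross ← the storage bay.
7. captain I, captain III, and captain IV cross → the lab module.
8. crew V crosses ← the storage bay.
9. crew I and crew III cross → the lab module.
10. crew III crosses ← the storage bay.
11. crew III, crew IV, and crew V cross → the lab module.

Yes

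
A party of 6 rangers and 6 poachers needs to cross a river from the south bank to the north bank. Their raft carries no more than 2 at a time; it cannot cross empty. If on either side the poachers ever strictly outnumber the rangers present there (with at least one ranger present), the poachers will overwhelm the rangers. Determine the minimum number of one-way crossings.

Following every safe sequence of crossings from the start, the most of the 12 that can be at the north bank as the raft arrives there on crossings 1, 3, 5, 7, 9 is 2, 3, 4, 5, 6 respectively; the best ever achieved is 6 of 12.
From crossing 11 on, no configuration arises that was not already reachable earlier: only 15 distinct safe configurations (who is on which side, and where the raft is) can ever be reached, none of them has everyone across, and every continuation just revisits them. They are: 0 rangers + 0 poachers across (raft back at the start); 0 rangers + 1 poacher across (raft there); 0 rangers + 1 poacher across (raft back at the start); 0 rangers + 2 poachers across (raft there); 0 rangers + 2 poachers across (raft back at the start); 0 rangers + 3 poachers across (raft there); 0 rangers + 3 poachers across (raft back at the start); 0 rangers + 4 poachers across (raft there); 0 rangers + 4 poachers across (raft back at the start); 0 rangers + 5 poachers across (raft there); 0 rangers + 5 poachers across (raft back at the start); 0 rangers + 6 poachers across (raft there); 1 ranger + 1 poacher across (raft there); 1 ranger + 1 poacher across (raft back at the start); 2 rangers + 2 poachers across (raft there). So no valid plan exists.

impossible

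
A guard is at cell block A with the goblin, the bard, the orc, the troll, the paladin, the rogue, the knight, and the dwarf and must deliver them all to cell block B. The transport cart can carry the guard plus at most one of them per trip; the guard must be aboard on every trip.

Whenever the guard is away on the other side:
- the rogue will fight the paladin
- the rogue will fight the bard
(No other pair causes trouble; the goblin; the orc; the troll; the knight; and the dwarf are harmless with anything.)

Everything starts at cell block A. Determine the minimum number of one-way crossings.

Counting alone: the guard can take at most 1 across per trip to cell block B, so moving all 8 needs at least 8 loaded trips out, with a return between consecutive ones — at least 15 crossings.
The safety rule pushes this higher. Following every safe sequence of crossings, the most of the 8 that can be at cell block B as the transport cart arrives there on crossing 15 is 7 — never all 8.
So no plan with fewer than 17 crossings exists, and this one achieves 17:
1. Guard goes to cell block B with the rogue.
2. Guard goes back to cell block A alone.
3. Guard goes to cell block B with the goblin.
4. Guard goes back to cell block A alone.
5. Guard goes to cell block B with the bard.
6. Guard goes back to cell block A with the rogue.
7. Guard goes to cell block B with the paladin.
8. Guard goes back to cell block A alone.
9. Guard goes to cell block B with the orc.
10. Guard goes back to cell block A alone.
11. Guard goes to cell block B with the troll.
12. Guard goes back to cell block A alone.
13. Guard goes to cell block B with the knight.
14. Guard goes back to cell block A alone.
15. Guard goes to cell block B with the dwarf.
16. Guard goes back to cell block A alone.
17. Guard goes to cell block B with the rogue.

17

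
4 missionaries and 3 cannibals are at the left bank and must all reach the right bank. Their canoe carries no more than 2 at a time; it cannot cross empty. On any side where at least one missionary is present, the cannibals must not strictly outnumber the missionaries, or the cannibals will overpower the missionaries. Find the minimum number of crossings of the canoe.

Counting alone: each trip to the right bank takes at most 2 across and each return brings at least 1 back, so after t trips out (and t−1 returns) at most 2t − (t−1) of the 7 are across; that first reaches 7 at t = 6, so at least 11 crossings are needed.
The plan below uses exactly 11 crossings, so it is optimal:
1. 2 cannibals → the right bank.  (the left bank: 4M 1C; the right bank: 0M 2C)
2. 1 cannibal ← the left bank.  (the left bank: 4M 2C; the right bank: 0M 1C)
3. 2 cannibals → the right bank.  (the left bank: 4M 0C; the right bank: 0M 3C)
4. 1 cannibal ← the left bank.  (the left bank: 4M 1C; the right bank: 0M 2C)
5. 2 missionaries → the right bank.  (the left bank: 2M 1C; the right bank: 2M 2C)
6. 1 cannibal ← the left bank.  (the left bank: 2M 2C; the right bank: 2M 1C)
7. 1 missionary and 1 cannibal → the right bank.  (the left bank: 1M 1C; the right bank: 3M 2C)
8. 1 missionary ← the left bank.  (the left bank: 2M 1C; the right bank: 2M 2C)
9. 1 missionary and 1 cannibal → the right bank.  (the left bank: 1M 0C; the right bank: 3M 3C)
10. 1 cannibal ← the left bank.  (the left bank: 1M 1C; the right bank: 3M 2C)
11. 1 missionary and 1 cannibal → the right bank.  (the left bank: 0M 0C; the right bank: 4M 3C)

11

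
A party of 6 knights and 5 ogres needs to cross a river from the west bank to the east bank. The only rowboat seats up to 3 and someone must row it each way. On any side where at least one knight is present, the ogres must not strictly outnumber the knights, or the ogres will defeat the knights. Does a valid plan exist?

Yes

1. 3 ogres → the east bank.  (the west bank: 6K 2O; the east bank: 0K 3O)
2. 1 ogre ← the west bank.  (the west bank: 6K 3O; the east bank: 0K 2O)
3. 3 knights → the east bank.  (the west bank: 3K 3O; the east bank: 3K 2O)
4. 1 knight ← the west bank.  (the west bank: 4K 3O; the east bank: 2K 2O)
5. 2 knights and 1 ogre → the east bank.  (the west bank: 2K 2O; the east bank: 4K 3O)
6. 1 knight ← the west bank.  (the west bank: 3K 2O; the east bank: 3K 3O)
7. 2 knights and 1 ogre → the east bank.  (the west bank: 1K 1O; the east bank: 5K 4O)
8. 1 knight ← the west bank.  (the west bank: 2K 1O; the east bank: 4K 4O)
9. 2 knights and 1 ogre → the east bank.  (the west bank: 0K 0O; the east bank: 6K 5O)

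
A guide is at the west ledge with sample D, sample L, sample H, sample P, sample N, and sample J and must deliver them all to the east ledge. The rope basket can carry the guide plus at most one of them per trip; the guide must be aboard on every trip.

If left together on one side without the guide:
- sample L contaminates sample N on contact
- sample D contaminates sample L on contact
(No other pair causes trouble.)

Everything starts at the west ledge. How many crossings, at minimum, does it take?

13

Counting alone: the guide can take at most 1 across per trip to the east ledge, so moving all 6 needs at least 6 loaded trips out, with a return between consecutive ones — at least 11 crossings.
The safety rule pushes this higher. Following every safe sequence of crossings, the most of the 6 that can be at the east ledge as the rope basket arrives there on crossing 11 is 5 — never all 6.
So no plan with fewer than 13 crossings exists, and this one achieves 13:
1. Guide goes to the east ledge with sample L.  [the west ledge: sample D, sample H, sample J, sample N, sample P | the east ledge: sample L]
2. Guide goes back to the west ledge alone.  [the west ledge: sample D, sample H, sample J, sample N, sample P | the east ledge: sample L]
3. Guide goes to the east ledge with sample D.  [the west ledge: sample H, sample J, sample N, sample P | the east ledge: sample D, sample L]
4. Guide goes back to the west ledge with sample L.  [the west ledge: sample H, sample J, sample L, sample N, sample P | the east ledge: sample D]
5. Guide goes to the east ledge with sample N.  [the west ledge: sample H, sample J, sample L, sample P | the east ledge: sample D, sample N]
6. Guide goes back to the west ledge alone.  [the west ledge: sample H, sample J, sample L, sample P | the east ledge: sample D, sample N]
7. Guide goes to the east ledge with sample H.  [the west ledge: sample J, sample L, sample P | the east ledge: sample D, sample H, sample N]
8. Guide goes back to the west ledge alone.  [the west ledge: sample J, sample L, sample P | the east ledge: sample D, sample H, sample N]
9. Guide goes to the east ledge with sample P.  [the west ledge: sample J, sample L | the east ledge: sample D, sample H, sample N, sample P]
10. Guide goes back to the west ledge alone.  [the west ledge: sample J, sample L | the east ledge: sample D, sample H, sample N, sample P]
11. Guide goes to the east ledge with sample J.  [the west ledge: sample L | the east ledge: sample D, sample H, sample J, sample N, sample P]
12. Guide goes back to the west ledge alone.  [the west ledge: sample L | the east ledge: sample D, sample H, sample J, sample N, sample P]
13. Guide goes to the east ledge with sample L.  [the west ledge: — | the east ledge: sample D, sample H, sample J, sample L, sample N, sample P]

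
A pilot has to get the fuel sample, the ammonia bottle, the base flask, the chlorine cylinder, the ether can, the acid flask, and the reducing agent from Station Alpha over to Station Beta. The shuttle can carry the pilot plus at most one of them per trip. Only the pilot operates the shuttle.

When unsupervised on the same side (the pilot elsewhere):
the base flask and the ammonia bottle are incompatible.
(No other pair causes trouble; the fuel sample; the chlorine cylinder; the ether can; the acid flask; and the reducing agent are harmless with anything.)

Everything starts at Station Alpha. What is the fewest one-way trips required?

13

Counting alone: the pilot can take at most 1 across per trip to Station Beta, so moving all 7 needs at least 7 loaded trips out, with a return between consecutive ones — at least 13 crossings.
The plan below uses exactly 13 crossings, so it is optimal:
1. Pilot goes to Station Beta with the ammonia bottle.
2. Pilot goes back to Station Alpha alone.
3. Pilot goes to Station Beta with the fuel sample.
4. Pilot goes back to Station Alpha alone.
5. Pilot goes to Station Beta with the chlorine cylinder.
6. Pilot goes back to Station Alpha alone.
7. Pilot goes to Station Beta with the ether can.
8. Pilot goes back to Station Alpha alone.
9. Pilot goes to Station Beta with the acid flask.
10. Pilot goes back to Station Alpha alone.
11. Pilot goes to Station Beta with the reducing agent.
12. Pilot goes back to Station Alpha alone.
13. Pilot goes to Station Beta with the base flask.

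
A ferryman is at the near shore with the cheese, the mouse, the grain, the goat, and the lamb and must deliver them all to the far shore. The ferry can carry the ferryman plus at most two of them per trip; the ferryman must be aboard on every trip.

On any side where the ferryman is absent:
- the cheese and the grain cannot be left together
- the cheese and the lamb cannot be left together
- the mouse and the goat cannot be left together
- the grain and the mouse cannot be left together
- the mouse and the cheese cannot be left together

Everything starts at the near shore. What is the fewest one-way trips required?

Counting alone: the ferryman can take at most 2 across per trip to the far shore, so moving all 5 needs at least 3 loaded trips out, with a return between consecutive ones — at least 5 crossings.
The safety rule pushes this higher. Following every safe sequence of crossings, the most of the 5 that can be at the far shore as the ferry arrives there on crossing 5 is 4 — never all 5.
So no plan with fewer than 7 crossings exists, and this one achieves 7:
1. Ferryman goes to the far shore with the cheese and the mouse.  [the near shore: the goat, the grain, the lamb | the far shore: the cheese, the mouse]
2. Ferryman goes back to the near shore with the cheese.  [the near shore: the cheese, the goat, the grain, the lamb | the far shore: the mouse]
3. Ferryman goes to the far shore with the cheese and the goat.  [the near shore: the grain, the lamb | the far shore: the cheese, the goat, the mouse]
4. Ferryman goes back to the near shore with the mouse.  [the near shore: the grain, the lamb, the mouse | the far shore: the cheese, the goat]
5. Ferryman goes to the far shore with the grain and the lamb.  [the near shore: the mouse | the far shore: the cheese, the goat, the grain, the lamb]
6. Ferryman goes back to the near shore with the cheese.  [the near shore: the cheese, the mouse | the far shore: the goat, the grain, the lamb]
7. Ferryman goes to the far shore with the cheese and the mouse.  [the near shore: — | the far shore: the cheese, the goat, the grain, the lamb, the mouse]

7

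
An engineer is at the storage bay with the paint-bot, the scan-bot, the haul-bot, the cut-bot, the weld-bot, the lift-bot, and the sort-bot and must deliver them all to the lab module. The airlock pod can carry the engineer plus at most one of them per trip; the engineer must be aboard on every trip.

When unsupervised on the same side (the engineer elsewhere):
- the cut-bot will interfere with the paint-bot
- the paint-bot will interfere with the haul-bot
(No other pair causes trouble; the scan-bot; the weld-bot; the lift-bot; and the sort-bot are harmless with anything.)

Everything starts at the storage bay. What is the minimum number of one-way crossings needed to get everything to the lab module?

15

Counting alone: the engineer can take at most 1 across per trip to the lab module, so moving all 7 needs at least 7 loaded trips out, with a return between consecutive ones — at least 13 crossings.
The safety rule pushes this higher. Following every safe sequence of crossings, the most of the 7 that can be at the lab module as the airlock pod arrives there on crossing 13 is 6 — never all 7.
So no plan with fewer than 15 crossings exists, and this one achieves 15:
1. Engineer goes to the lab module with the paint-bot.
2. Engineer goes back to the storage bay alone.
3. Engineer goes to the lab module with the scan-bot.
4. Engineer goes back to the storage bay alone.
5. Engineer goes to the lab module with the haul-bot.
6. Engineer goes back to the storage bay with the paint-bot.
7. Engineer goes to the lab module with the cut-bot.
8. Engineer goes back to the storage bay alone.
9. Engineer goes to the lab module with the weld-bot.
10. Engineer goes back to the storage bay alone.
11. Engineer goes to the lab module with the lift-bot.
12. Engineer goes back to the storage bay alone.
13. Engineer goes to the lab module with the sort-bot.
14. Engineer goes back to the storage bay alone.
15. Engineer goes to the lab module with the paint-bot.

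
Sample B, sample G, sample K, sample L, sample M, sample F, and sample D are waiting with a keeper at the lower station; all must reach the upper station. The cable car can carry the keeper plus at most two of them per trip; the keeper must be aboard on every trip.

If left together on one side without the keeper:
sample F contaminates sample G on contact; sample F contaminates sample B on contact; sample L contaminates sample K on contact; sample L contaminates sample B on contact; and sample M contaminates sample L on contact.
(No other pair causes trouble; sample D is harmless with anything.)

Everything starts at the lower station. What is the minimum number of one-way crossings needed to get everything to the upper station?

Counting alone: the keeper can take at most 2 across per trip to the upper station, so moving all 7 needs at least 4 loaded trips out, with a return between consecutive ones — at least 7 crossings.
The safety rule pushes this higher. Following every safe sequence of crossings, the most of the 7 that can be at the upper station as the cable car arrives there on crossing 7 is 6 — never all 7.
So no plan with fewer than 9 crossings exists, and this one achieves 9:
1. Keeper goes to the upper station with sample F and sample L.
2. Keeper goes back to the lower station alone.
3. Keeper goes to the upper station with sample G.
4. Keeper goes back to the lower station with sample F.
5. Keeper goes to the upper station with sample B and sample K.
6. Keeper goes back to the lower station with sample L.
7. Keeper goes to the upper station with sample D and sample M.
8. Keeper goes back to the lower station alone.
9. Keeper goes to the upper station with sample F and sample L.

9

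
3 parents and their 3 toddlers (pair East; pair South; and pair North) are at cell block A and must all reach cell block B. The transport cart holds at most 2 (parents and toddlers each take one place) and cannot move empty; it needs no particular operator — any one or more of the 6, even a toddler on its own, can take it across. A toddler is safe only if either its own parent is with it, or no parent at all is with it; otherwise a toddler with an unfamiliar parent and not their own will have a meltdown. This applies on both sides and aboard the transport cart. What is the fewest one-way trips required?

Counting alone: each trip to cell block B takes at most 2 across and each return brings at least 1 back, so after t trips out (and t−1 returns) at most 2t − (t−1) of the 6 are across; that first reaches 6 at t = 5, so at least 9 crossings are needed.
The safety rule pushes this higher. Following every safe sequence of crossings, the most of the 6 that can be at cell block B as the transport cart arrives there on crossing 9 is 5 — never all 6.
So no plan with fewer than 11 crossings exists, and this one achieves 11:
1. parent East and toddler East cross → cell block B.
2. parent East crosses ← cell block A.
3. toddler North and toddler South cross → cell block B.
4. toddler East crosses ← cell block A.
5. parent North and parent South cross → cell block B.
6. parent South and toddler South cross ← cell block A.
7. parent East and parent South cross → cell block B.
8. toddler North crosses ← cell block A.
9. toddler East and toddler South cross → cell block B.
10. parent North crosses ← cell block A.
11. parent North and toddler North cross → cell block B.

11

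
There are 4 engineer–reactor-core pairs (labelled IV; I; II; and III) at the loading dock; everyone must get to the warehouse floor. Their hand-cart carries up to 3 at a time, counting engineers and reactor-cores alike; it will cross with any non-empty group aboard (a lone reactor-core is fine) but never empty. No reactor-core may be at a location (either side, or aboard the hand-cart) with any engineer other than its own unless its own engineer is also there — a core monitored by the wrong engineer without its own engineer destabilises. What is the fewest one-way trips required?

9

Counting alone: each trip to the warehouse floor takes at most 3 across and each return brings at least 1 back, so after t trips out (and t−1 returns) at most 3t − (t−1) of the 8 are across; that first reaches 8 at t = 4, so at least 7 crossings are needed.
The safety rule pushes this higher. Following every safe sequence of crossings, the most of the 8 that can be at the warehouse floor as the hand-cart arrives there on crossing 7 is 7 — never all 8.
So no plan with fewer than 9 crossings exists, and this one achieves 9:
1. engineer IV and reactor-core IV cross → the warehouse floor.
2. engineer IV crosses ← the loading dock.
3. engineer I, engineer IV, and reactor-core I cross → the warehouse floor.
4. engineer IV and reactor-core IV cross ← the loading dock.
5. engineer II, engineer III, and engineer IV cross → the warehouse floor.
6. reactor-core I crosses ← the loading dock.
7. reactor-core I and reactor-core IV cross → the warehouse floor.
8. reactor-core IV crosses ← the loading dock.
9. reactor-core II, reactor-core III, and reactor-core IV cross → the warehouse floor.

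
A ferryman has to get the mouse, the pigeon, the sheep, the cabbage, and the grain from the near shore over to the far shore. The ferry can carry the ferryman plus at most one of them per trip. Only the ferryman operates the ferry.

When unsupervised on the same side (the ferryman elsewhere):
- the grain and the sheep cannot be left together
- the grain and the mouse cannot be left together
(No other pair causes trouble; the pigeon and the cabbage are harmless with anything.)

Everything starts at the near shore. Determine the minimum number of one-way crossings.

11

Counting alone: the ferryman can take at most 1 across per trip to the far shore, so moving all 5 needs at least 5 loaded trips out, with a return between consecutive ones — at least 9 crossings.
The safety rule pushes this higher. Following every safe sequence of crossings, the most of the 5 that can be at the far shore as the ferry arrives there on crossing 9 is 4 — never all 5.
So no plan with fewer than 11 crossings exists, and this one achieves 11:
1. Ferryman goes to the far shore with the grain.
2. Ferryman goes back to the near shore alone.
3. Ferryman goes to the far shore with the mouse.
4. Ferryman goes back to the near shore with the grain.
5. Ferryman goes to the far shore with the sheep.
6. Ferryman goes back to the near shore alone.
7. Ferryman goes to the far shore with the pigeon.
8. Ferryman goes back to the near shore alone.
9. Ferryman goes to the far shore with the cabbage.
10. Ferryman goes back to the near shore alone.
11. Ferryman goes to the far shore with the grain.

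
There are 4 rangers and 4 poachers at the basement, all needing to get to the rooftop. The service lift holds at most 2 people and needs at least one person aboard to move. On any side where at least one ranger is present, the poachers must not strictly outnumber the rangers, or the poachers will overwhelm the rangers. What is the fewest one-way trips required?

Following every safe sequence of crossings from the start, the most of the 8 that can be at the rooftop as the service lift arrives there on crossings 1, 3, 5 is 2, 3, 4 respectively; the best ever achieved is 4 of 8.
From crossing 7 on, no configuration arises that was not already reachable earlier: only 11 distinct safe configurations (who is on which side, and where the service lift is) can ever be reached, none of them has everyone across, and every continuation just revisits them. They are: 0 rangers + 0 poachers across (service lift back at the start); 0 rangers + 1 poacher across (service lift there); 0 rangers + 1 poacher across (service lift back at the start); 0 rangers + 2 poachers across (service lift there); 0 rangers + 2 poachers across (service lift back at the start); 0 rangers + 3 poachers across (service lift there); 0 rangers + 3 poachers across (service lift back at the start); 0 rangers + 4 poachers across (service lift there); 1 ranger + 1 poacher across (service lift there); 1 ranger + 1 poacher across (service lift back at the start); 2 rangers + 2 poachers across (service lift there). So no valid plan exists.

impossible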